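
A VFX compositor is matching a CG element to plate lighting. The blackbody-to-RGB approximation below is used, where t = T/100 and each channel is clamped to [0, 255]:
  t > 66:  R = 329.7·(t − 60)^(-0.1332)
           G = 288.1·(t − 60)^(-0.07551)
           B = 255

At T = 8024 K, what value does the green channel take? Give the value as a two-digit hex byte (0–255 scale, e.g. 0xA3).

0xE6

t = 8024/100 = 80.24; the t > 66 branch applies.
G = 288.1·(80.24 − 60)^(-0.07551) = 288.1·20.24^(-0.07551) = 288.1·0.79683 = 229.568.
Rounded: 230; in hex, 0xE6.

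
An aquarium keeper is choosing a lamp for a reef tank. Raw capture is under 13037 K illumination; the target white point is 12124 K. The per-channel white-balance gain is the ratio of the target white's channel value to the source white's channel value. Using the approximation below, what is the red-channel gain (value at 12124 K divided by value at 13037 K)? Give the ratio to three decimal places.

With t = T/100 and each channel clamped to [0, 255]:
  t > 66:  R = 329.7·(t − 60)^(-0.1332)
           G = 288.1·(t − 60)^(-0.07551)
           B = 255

At 13037 K (t = 130.37):
  R = 329.7·(130.37 − 60)^(-0.1332) = 329.7·70.37^(-0.1332) = 329.7·0.56745 = 187.088.
At 12124 K (t = 121.24):
  R = 329.7·(121.24 − 60)^(-0.1332) = 329.7·61.24^(-0.1332) = 329.7·0.57805 = 190.584.
Gain = 190.584 / 187.088 = 1.0187 → 1.019.

1.019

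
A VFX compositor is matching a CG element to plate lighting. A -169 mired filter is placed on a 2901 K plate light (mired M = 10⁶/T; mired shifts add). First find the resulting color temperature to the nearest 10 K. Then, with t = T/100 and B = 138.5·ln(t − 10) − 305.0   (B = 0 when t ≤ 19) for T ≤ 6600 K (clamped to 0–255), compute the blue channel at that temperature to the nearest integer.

M_in = 10⁶/2901 = 344.71; M_out = 344.71 + (-169) = 175.71.
T_out = 10⁶/175.71 = 5691.2 K → 5690 K; t = 56.9.
B = 138.5·ln(56.9 − 10) − 305.0 = 138.5·ln 46.9 − 305.0 = 138.5·3.8480 − 305.0 = 227.950.
Rounded: 228.

228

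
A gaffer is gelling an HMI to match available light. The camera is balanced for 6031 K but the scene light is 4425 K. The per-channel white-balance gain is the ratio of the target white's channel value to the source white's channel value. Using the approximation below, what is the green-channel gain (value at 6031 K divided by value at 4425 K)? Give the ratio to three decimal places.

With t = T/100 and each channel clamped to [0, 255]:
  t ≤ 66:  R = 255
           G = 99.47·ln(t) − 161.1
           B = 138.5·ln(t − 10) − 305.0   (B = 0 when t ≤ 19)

1.143

At 4425 K (t = 44.25):
  G = 99.47·ln 44.25 − 161.1 = 99.47·3.7899 − 161.1 = 215.877.
At 6031 K (t = 60.31):
  G = 99.47·ln 60.31 − 161.1 = 99.47·4.0995 − 161.1 = 246.677.
Gain = 246.677 / 215.877 = 1.1427 → 1.143.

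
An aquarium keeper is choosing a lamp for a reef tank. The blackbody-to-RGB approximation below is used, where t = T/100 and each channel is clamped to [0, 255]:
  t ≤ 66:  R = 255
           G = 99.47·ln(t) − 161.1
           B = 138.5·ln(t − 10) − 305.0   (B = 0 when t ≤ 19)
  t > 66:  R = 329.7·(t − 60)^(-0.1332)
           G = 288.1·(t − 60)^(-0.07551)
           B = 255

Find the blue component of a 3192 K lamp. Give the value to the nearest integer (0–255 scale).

t = 3192/100 = 31.92; the t ≤ 66 branch applies.
B = 138.5·ln(31.92 − 10) − 305.0 = 138.5·ln 21.92 − 305.0 = 138.5·3.0874 − 305.0 = 122.605.
Rounded: 123.

123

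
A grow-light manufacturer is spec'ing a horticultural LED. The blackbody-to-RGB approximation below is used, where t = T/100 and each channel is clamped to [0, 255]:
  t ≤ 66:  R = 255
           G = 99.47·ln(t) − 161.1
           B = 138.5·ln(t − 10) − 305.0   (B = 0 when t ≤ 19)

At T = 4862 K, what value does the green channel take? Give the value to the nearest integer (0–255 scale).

t = 4862/100 = 48.62; the t ≤ 66 branch applies.
G = 99.47·ln 48.62 − 161.1 = 99.47·3.8840 − 161.1 = 225.245.
Rounded: 225.

225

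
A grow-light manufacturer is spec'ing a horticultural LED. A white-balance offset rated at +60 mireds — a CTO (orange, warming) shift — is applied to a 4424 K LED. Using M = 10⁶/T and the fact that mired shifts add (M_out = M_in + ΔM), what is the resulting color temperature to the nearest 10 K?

M_in = 10⁶/4424 = 226.04 mireds.
M_out = 226.04 + (+60) = 286.04 mireds.
T_out = 10⁶/286.04 = 3496.0 K → 3500 K.

3500 K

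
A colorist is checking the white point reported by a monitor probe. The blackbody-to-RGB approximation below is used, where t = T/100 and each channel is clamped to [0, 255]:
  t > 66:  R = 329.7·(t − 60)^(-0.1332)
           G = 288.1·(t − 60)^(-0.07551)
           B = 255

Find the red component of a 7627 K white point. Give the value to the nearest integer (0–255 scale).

227

t = 7627/100 = 76.27; the t > 66 branch applies.
R = 329.7·(76.27 − 60)^(-0.1332) = 329.7·16.27^(-0.1332) = 329.7·0.68967 = 227.385.
Rounded: 227.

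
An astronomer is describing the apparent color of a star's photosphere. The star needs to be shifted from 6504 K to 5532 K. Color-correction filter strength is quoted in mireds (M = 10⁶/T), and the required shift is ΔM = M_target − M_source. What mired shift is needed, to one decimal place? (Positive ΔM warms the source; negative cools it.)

+27.0 mireds

M_source = 10⁶/6504 = 153.752; M_target = 10⁶/5532 = 180.766.
ΔM = 180.766 − 153.752 = 27.015 → +27.0 mireds, a warming shift.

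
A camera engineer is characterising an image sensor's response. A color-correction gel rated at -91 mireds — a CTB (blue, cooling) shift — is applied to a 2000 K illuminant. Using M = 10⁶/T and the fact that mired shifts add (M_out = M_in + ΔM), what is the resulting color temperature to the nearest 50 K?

M_in = 10⁶/2000 = 500.00 mireds.
M_out = 500.00 + (-91) = 409.00 mireds.
T_out = 10⁶/409.00 = 2445.0 K → 2450 K.

2450 K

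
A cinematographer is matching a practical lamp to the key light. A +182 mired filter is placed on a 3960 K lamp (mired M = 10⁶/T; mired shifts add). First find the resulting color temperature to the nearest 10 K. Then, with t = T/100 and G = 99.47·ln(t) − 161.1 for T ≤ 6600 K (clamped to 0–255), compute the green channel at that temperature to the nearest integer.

M_in = 10⁶/3960 = 252.53; M_out = 252.53 + (+182) = 434.53.
T_out = 10⁶/434.53 = 2301.4 K → 2300 K; t = 23.
G = 99.47·ln 23 − 161.1 = 99.47·3.1355 − 161.1 = 150.788.
Rounded: 151.

151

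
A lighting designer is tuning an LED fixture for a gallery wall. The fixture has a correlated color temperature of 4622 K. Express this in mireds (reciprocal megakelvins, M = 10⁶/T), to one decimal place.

M = 10⁶ / 4622 = 216.357 → 216.4 mireds.

216.4 mireds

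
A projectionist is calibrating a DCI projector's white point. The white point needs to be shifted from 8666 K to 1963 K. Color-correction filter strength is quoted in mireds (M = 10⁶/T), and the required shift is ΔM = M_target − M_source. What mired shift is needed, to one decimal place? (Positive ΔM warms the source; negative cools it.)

M_source = 10⁶/8666 = 115.393; M_target = 10⁶/1963 = 509.424.
ΔM = 509.424 − 115.393 = 394.031 → +394.0 mireds, a warming shift.

+394.0 mireds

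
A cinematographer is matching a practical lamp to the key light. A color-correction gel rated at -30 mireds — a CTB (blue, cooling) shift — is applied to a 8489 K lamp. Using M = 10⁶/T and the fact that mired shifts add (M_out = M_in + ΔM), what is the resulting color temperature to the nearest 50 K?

11400 K

M_in = 10⁶/8489 = 117.80 mireds.
M_out = 117.80 + (-30) = 87.80 mireds.
T_out = 10⁶/87.80 = 11389.6 K → 11400 K.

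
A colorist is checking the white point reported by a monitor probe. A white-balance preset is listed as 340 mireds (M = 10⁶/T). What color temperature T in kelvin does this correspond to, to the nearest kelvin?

T = 10⁶ / 340 = 2941.18 K → 2941 K.

2941 K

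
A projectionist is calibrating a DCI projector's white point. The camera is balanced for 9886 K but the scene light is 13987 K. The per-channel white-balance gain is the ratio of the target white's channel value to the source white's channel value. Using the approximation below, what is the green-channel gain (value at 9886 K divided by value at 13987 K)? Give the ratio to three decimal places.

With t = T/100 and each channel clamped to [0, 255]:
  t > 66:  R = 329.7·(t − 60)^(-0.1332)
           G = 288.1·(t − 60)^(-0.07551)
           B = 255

1.056

At 13987 K (t = 139.87):
  G = 288.1·(139.87 − 60)^(-0.07551) = 288.1·79.87^(-0.07551) = 288.1·0.71837 = 206.964.
At 9886 K (t = 98.86):
  G = 288.1·(98.86 − 60)^(-0.07551) = 288.1·38.86^(-0.07551) = 288.1·0.75854 = 218.534.
Gain = 218.534 / 206.964 = 1.0559 → 1.056.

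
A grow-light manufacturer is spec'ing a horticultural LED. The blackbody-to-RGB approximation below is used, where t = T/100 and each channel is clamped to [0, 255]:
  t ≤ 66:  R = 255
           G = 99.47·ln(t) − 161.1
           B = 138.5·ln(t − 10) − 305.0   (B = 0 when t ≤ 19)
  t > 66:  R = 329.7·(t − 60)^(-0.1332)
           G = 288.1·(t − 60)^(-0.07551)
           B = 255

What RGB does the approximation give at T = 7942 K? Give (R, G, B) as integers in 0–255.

(222, 230, 255)

t = 7942/100 = 79.42; the t > 66 branch applies.
R = 329.7·(79.42 − 60)^(-0.1332) = 329.7·19.42^(-0.1332) = 329.7·0.67360 = 222.088.
G = 288.1·(79.42 − 60)^(-0.07551) = 288.1·19.42^(-0.07551) = 288.1·0.79933 = 230.286.
B = 255 by definition for t > 66.
Rounded: (222, 230, 255).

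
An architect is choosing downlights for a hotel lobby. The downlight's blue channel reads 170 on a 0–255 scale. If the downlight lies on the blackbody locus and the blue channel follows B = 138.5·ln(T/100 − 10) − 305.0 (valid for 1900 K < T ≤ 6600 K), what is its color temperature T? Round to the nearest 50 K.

ln(t − 10) = (170 + 305.0) / 138.5 = 3.4296.
t − 10 = e^3.4296 = 30.864, so t = 40.864.
T = 100·t = 4086 K → 4100 K to the nearest 50 K.

4100 K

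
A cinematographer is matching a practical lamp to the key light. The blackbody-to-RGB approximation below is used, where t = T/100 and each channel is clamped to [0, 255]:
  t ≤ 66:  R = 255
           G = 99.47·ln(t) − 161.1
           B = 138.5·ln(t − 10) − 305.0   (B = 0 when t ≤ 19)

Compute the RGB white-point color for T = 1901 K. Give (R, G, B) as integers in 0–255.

t = 1901/100 = 19.01; the t ≤ 66 branch applies.
R = 255 by definition for t ≤ 66.
G = 99.47·ln 19.01 − 161.1 = 99.47·2.9450 − 161.1 = 131.836.
B = 138.5·ln(19.01 − 10) − 305.0 = 138.5·ln 9.01 − 305.0 = 138.5·2.1983 − 305.0 = -0.531 → clamped to 0.
Rounded: (255, 132, 0).

(255, 132, 0)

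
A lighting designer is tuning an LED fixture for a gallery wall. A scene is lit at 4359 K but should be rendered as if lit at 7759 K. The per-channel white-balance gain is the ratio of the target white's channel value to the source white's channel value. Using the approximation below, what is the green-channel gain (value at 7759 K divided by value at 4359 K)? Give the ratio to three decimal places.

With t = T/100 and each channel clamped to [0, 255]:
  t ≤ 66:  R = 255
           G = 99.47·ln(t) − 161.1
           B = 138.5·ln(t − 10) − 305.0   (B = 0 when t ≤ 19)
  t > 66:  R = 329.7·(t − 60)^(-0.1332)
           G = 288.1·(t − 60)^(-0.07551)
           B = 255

At 4359 K (t = 43.59):
  G = 99.47·ln 43.59 − 161.1 = 99.47·3.7748 − 161.1 = 214.382.
At 7759 K (t = 77.59):
  G = 288.1·(77.59 − 60)^(-0.07551) = 288.1·17.59^(-0.07551) = 288.1·0.80532 = 232.013.
Gain = 232.013 / 214.382 = 1.0822 → 1.082.

1.082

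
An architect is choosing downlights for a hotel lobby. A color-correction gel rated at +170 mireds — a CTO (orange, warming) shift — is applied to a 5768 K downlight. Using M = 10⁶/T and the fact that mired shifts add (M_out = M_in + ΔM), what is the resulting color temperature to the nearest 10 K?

M_in = 10⁶/5768 = 173.37 mireds.
M_out = 173.37 + (+170) = 343.37 mireds.
T_out = 10⁶/343.37 = 2912.3 K → 2910 K.

2910 K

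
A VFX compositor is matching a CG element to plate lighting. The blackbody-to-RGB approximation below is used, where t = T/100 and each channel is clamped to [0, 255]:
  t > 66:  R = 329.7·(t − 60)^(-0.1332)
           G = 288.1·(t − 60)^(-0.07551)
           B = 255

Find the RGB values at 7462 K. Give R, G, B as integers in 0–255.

R=231, G=235, B=255

t = 7462/100 = 74.62; the t > 66 branch applies.
R = 329.7·(74.62 − 60)^(-0.1332) = 329.7·14.62^(-0.1332) = 329.7·0.69957 = 230.647.
G = 288.1·(74.62 − 60)^(-0.07551) = 288.1·14.62^(-0.07551) = 288.1·0.81665 = 235.276.
B = 255 by definition for t > 66.
Rounded: (231, 235, 255).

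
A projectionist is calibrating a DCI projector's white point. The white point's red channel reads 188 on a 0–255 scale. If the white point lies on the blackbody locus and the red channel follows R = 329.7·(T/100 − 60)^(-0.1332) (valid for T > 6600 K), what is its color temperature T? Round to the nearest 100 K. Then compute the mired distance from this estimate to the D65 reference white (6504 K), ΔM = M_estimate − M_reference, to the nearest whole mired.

-76 mireds

(t − 60)^(-0.1332) = 188/329.7 = 0.57022.
t − 60 = 0.57022^(1/-0.1332) = 0.57022^(-7.508) = 67.848, so t = 127.848.
T = 100·t = 12785 K → 12800 K to the nearest 100 K.
M_estimate = 10⁶/12800 = 78.12; M_reference = 10⁶/6504 = 153.75.
ΔM = 78.12 − 153.75 = -75.63 → -76 mireds.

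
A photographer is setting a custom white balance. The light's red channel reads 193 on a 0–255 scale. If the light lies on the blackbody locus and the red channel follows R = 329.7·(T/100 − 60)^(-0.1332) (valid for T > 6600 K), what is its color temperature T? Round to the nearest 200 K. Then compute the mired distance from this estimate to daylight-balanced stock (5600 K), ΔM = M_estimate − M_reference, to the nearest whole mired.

-92 mireds

(t − 60)^(-0.1332) = 193/329.7 = 0.58538.
t − 60 = 0.58538^(1/-0.1332) = 0.58538^(-7.508) = 55.713, so t = 115.713.
T = 100·t = 11571 K → 11600 K to the nearest 200 K.
M_estimate = 10⁶/11600 = 86.21; M_reference = 10⁶/5600 = 178.57.
ΔM = 86.21 − 178.57 = -92.36 → -92 mireds.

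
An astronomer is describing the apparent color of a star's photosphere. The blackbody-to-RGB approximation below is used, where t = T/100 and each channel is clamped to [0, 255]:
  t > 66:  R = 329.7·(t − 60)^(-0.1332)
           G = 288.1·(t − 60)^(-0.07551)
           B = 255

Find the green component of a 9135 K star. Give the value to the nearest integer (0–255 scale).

222

t = 9135/100 = 91.35; the t > 66 branch applies.
G = 288.1·(91.35 − 60)^(-0.07551) = 288.1·31.35^(-0.07551) = 288.1·0.77094 = 222.107.
Rounded: 222.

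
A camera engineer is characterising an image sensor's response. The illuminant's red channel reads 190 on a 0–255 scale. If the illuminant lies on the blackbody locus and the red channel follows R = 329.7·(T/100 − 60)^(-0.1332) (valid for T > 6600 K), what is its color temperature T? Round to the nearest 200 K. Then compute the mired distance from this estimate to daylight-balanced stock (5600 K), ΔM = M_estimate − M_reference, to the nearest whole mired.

-97 mireds

(t − 60)^(-0.1332) = 190/329.7 = 0.57628.
t − 60 = 0.57628^(1/-0.1332) = 0.57628^(-7.508) = 62.667, so t = 122.667.
T = 100·t = 12267 K → 12200 K to the nearest 200 K.
M_estimate = 10⁶/12200 = 81.97; M_reference = 10⁶/5600 = 178.57.
ΔM = 81.97 − 178.57 = -96.60 → -97 mireds.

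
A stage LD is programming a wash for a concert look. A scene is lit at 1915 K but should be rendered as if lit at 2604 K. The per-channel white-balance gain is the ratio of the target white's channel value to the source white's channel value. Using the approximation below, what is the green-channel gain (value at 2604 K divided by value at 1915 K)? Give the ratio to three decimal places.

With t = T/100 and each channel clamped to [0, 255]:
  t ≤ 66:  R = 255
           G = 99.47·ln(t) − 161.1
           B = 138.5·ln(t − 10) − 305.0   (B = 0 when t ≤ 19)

At 1915 K (t = 19.15):
  G = 99.47·ln 19.15 − 161.1 = 99.47·2.9523 − 161.1 = 132.566.
At 2604 K (t = 26.04):
  G = 99.47·ln 26.04 − 161.1 = 99.47·3.2596 − 161.1 = 163.136.
Gain = 163.136 / 132.566 = 1.2306 → 1.231.

1.231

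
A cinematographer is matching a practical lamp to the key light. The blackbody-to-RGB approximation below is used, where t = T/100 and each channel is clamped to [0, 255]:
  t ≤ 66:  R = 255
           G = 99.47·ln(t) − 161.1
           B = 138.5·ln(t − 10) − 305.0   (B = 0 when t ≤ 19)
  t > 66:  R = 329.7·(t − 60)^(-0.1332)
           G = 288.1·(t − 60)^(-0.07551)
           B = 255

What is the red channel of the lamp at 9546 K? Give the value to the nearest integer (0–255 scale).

205

t = 9546/100 = 95.46; the t > 66 branch applies.
R = 329.7·(95.46 − 60)^(-0.1332) = 329.7·35.46^(-0.1332) = 329.7·0.62169 = 204.972.
Rounded: 205.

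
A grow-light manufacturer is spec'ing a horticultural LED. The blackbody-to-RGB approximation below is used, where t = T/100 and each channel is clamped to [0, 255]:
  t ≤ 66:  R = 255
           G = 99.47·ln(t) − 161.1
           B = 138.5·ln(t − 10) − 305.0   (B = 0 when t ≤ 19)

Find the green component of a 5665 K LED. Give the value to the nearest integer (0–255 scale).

240

t = 5665/100 = 56.65; the t ≤ 66 branch applies.
G = 99.47·ln 56.65 − 161.1 = 99.47·4.0369 − 161.1 = 240.450.
Rounded: 240.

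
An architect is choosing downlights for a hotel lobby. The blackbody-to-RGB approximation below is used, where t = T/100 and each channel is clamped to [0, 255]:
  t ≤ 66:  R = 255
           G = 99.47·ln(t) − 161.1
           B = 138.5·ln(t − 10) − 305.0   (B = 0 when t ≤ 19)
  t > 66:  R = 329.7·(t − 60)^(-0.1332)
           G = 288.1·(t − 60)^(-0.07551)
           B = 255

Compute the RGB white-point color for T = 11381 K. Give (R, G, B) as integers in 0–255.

(194, 213, 255)

t = 11381/100 = 113.81; the t > 66 branch applies.
R = 329.7·(113.81 − 60)^(-0.1332) = 329.7·53.81^(-0.1332) = 329.7·0.58810 = 193.896.
G = 288.1·(113.81 − 60)^(-0.07551) = 288.1·53.81^(-0.07551) = 288.1·0.74012 = 213.229.
B = 255 by definition for t > 66.
Rounded: (194, 213, 255).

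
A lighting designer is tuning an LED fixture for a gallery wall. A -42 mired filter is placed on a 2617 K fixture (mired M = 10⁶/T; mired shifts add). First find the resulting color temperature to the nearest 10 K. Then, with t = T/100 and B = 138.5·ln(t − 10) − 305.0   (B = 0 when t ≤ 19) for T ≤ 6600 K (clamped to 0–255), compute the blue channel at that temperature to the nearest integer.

M_in = 10⁶/2617 = 382.12; M_out = 382.12 + (-42) = 340.12.
T_out = 10⁶/340.12 = 2940.2 K → 2940 K; t = 29.4.
B = 138.5·ln(29.4 − 10) − 305.0 = 138.5·ln 19.4 − 305.0 = 138.5·2.9653 − 305.0 = 105.690.
Rounded: 106.

106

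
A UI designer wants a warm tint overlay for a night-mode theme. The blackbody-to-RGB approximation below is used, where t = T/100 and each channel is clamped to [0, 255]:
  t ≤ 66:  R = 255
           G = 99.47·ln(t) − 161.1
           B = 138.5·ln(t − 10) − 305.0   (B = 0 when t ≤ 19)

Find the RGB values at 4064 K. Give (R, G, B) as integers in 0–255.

(255, 207, 169)

t = 4064/100 = 40.64; the t ≤ 66 branch applies.
R = 255 by definition for t ≤ 66.
G = 99.47·ln 40.64 − 161.1 = 99.47·3.7048 − 161.1 = 207.412.
B = 138.5·ln(40.64 − 10) − 305.0 = 138.5·ln 30.64 − 305.0 = 138.5·3.4223 − 305.0 = 168.989.
Rounded: (255, 207, 169).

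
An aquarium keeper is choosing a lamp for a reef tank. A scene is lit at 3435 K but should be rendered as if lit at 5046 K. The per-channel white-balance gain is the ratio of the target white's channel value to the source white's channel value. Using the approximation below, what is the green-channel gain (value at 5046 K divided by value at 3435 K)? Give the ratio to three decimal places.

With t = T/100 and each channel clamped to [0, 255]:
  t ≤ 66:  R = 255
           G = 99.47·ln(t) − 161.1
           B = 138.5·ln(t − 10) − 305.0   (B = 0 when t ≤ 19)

1.201

At 3435 K (t = 34.35):
  G = 99.47·ln 34.35 − 161.1 = 99.47·3.5366 − 161.1 = 190.686.
At 5046 K (t = 50.46):
  G = 99.47·ln 50.46 − 161.1 = 99.47·3.9212 − 161.1 = 228.940.
Gain = 228.940 / 190.686 = 1.2006 → 1.201.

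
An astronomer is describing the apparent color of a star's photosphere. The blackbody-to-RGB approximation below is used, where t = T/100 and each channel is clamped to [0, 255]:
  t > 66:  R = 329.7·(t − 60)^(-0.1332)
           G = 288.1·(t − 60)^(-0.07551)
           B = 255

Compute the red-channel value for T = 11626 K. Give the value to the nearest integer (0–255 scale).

193

t = 11626/100 = 116.26; the t > 66 branch applies.
R = 329.7·(116.26 − 60)^(-0.1332) = 329.7·56.26^(-0.1332) = 329.7·0.58462 = 192.749.
Rounded: 193.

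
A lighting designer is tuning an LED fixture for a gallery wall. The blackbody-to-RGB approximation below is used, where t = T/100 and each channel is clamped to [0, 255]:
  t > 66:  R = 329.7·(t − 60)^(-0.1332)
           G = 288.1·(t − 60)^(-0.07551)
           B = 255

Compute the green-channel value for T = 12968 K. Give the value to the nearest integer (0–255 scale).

t = 12968/100 = 129.68; the t > 66 branch applies.
G = 288.1·(129.68 − 60)^(-0.07551) = 288.1·69.68^(-0.07551) = 288.1·0.72582 = 209.108.
Rounded: 209.

209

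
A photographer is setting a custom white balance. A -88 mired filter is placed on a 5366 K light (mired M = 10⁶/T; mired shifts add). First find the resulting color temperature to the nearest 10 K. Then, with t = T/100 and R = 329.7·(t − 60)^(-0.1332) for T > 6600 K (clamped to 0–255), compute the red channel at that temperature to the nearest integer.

M_in = 10⁶/5366 = 186.36; M_out = 186.36 + (-88) = 98.36.
T_out = 10⁶/98.36 = 10166.9 K → 10170 K; t = 101.7.
R = 329.7·(101.7 − 60)^(-0.1332) = 329.7·41.7^(-0.1332) = 329.7·0.60841 = 200.593.
Rounded: 201.

201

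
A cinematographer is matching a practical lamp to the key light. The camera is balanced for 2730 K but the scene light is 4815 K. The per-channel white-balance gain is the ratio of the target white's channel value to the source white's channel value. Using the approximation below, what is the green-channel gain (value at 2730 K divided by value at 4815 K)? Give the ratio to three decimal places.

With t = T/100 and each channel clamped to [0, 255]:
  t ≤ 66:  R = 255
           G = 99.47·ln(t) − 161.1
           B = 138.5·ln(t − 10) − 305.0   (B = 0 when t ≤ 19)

At 4815 K (t = 48.15):
  G = 99.47·ln 48.15 − 161.1 = 99.47·3.8743 − 161.1 = 224.279.
At 2730 K (t = 27.3):
  G = 99.47·ln 27.3 − 161.1 = 99.47·3.3069 − 161.1 = 167.836.
Gain = 167.836 / 224.279 = 0.7483 → 0.748.

0.748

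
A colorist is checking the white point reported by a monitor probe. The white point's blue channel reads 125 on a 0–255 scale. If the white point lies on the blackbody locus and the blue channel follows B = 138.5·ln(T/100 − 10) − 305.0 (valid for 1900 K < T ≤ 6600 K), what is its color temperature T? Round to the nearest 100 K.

3200 K

ln(t − 10) = (125 + 305.0) / 138.5 = 3.1047.
t − 10 = e^3.1047 = 22.302, so t = 32.302.
T = 100·t = 3230 K → 3200 K to the nearest 100 K.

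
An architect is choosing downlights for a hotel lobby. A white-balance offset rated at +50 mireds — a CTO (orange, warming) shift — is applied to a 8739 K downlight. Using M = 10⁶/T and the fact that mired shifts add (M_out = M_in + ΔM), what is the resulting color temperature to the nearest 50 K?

M_in = 10⁶/8739 = 114.43 mireds.
M_out = 114.43 + (+50) = 164.43 mireds.
T_out = 10⁶/164.43 = 6081.6 K → 6100 K.

6100 K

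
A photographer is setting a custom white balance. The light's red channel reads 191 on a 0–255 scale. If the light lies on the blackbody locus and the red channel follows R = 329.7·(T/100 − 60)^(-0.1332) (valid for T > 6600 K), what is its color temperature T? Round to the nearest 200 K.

(t − 60)^(-0.1332) = 191/329.7 = 0.57931.
t − 60 = 0.57931^(1/-0.1332) = 0.57931^(-7.508) = 60.245, so t = 120.245.
T = 100·t = 12025 K → 12000 K to the nearest 200 K.

12000 K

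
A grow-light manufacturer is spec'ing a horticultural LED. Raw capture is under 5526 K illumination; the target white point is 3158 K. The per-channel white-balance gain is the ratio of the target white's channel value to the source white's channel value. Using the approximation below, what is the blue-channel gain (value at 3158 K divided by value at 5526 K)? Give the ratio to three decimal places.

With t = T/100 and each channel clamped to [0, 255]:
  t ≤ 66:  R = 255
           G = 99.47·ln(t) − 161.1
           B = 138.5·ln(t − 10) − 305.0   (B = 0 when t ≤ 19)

At 5526 K (t = 55.26):
  B = 138.5·ln(55.26 − 10) − 305.0 = 138.5·ln 45.26 − 305.0 = 138.5·3.8124 − 305.0 = 223.021.
At 3158 K (t = 31.58):
  B = 138.5·ln(31.58 − 10) − 305.0 = 138.5·ln 21.58 − 305.0 = 138.5·3.0718 − 305.0 = 120.440.
Gain = 120.440 / 223.021 = 0.5400 → 0.540.

0.540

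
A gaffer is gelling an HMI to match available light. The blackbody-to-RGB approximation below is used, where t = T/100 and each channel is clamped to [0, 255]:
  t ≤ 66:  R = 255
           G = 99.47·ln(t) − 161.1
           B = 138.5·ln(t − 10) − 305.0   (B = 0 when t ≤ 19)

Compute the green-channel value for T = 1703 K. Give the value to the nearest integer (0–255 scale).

121

t = 1703/100 = 17.03; the t ≤ 66 branch applies.
G = 99.47·ln 17.03 − 161.1 = 99.47·2.8350 − 161.1 = 120.895.
Rounded: 121.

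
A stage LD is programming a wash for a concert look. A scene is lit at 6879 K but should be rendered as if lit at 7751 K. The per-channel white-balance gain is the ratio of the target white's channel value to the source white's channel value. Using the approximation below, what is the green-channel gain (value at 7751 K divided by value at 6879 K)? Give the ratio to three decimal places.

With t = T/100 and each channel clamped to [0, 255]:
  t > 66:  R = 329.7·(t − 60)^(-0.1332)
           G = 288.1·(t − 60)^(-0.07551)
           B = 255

0.949

At 6879 K (t = 68.79):
  G = 288.1·(68.79 − 60)^(-0.07551) = 288.1·8.79^(-0.07551) = 288.1·0.84863 = 244.491.
At 7751 K (t = 77.51):
  G = 288.1·(77.51 − 60)^(-0.07551) = 288.1·17.51^(-0.07551) = 288.1·0.80560 = 232.093.
Gain = 232.093 / 244.491 = 0.9493 → 0.949.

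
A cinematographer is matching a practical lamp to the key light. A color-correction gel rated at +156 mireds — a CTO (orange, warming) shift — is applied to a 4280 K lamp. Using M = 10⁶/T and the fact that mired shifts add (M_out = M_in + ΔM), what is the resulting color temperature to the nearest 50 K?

M_in = 10⁶/4280 = 233.64 mireds.
M_out = 233.64 + (+156) = 389.64 mireds.
T_out = 10⁶/389.64 = 2566.4 K → 2550 K.

2550 K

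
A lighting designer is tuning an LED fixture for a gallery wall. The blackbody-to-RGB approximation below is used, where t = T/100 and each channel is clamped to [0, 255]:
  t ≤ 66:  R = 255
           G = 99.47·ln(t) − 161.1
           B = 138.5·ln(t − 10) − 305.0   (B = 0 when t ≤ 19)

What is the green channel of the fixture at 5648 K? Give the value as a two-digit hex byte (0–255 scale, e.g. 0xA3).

0xF0

t = 5648/100 = 56.48; the t ≤ 66 branch applies.
G = 99.47·ln 56.48 − 161.1 = 99.47·4.0339 − 161.1 = 240.151.
Rounded: 240; in hex, 0xF0.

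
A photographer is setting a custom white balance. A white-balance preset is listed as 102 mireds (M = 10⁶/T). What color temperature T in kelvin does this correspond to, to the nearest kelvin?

9804 K

T = 10⁶ / 102 = 9803.92 K → 9804 K.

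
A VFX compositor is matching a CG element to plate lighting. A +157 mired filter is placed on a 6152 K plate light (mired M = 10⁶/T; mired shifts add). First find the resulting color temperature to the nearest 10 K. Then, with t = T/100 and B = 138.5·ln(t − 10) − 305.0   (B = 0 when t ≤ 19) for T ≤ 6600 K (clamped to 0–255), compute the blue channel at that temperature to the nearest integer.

M_in = 10⁶/6152 = 162.55; M_out = 162.55 + (+157) = 319.55.
T_out = 10⁶/319.55 = 3129.4 K → 3130 K; t = 31.3.
B = 138.5·ln(31.3 − 10) − 305.0 = 138.5·ln 21.3 − 305.0 = 138.5·3.0587 − 305.0 = 118.631.
Rounded: 119.

119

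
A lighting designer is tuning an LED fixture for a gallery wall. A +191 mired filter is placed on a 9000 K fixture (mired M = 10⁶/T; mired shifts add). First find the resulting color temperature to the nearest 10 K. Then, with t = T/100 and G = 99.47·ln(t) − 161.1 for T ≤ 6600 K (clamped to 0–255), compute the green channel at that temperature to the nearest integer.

187

M_in = 10⁶/9000 = 111.11; M_out = 111.11 + (+191) = 302.11.
T_out = 10⁶/302.11 = 3310.0 K → 3310 K; t = 33.1.
G = 99.47·ln 33.1 − 161.1 = 99.47·3.4995 − 161.1 = 186.999.
Rounded: 187.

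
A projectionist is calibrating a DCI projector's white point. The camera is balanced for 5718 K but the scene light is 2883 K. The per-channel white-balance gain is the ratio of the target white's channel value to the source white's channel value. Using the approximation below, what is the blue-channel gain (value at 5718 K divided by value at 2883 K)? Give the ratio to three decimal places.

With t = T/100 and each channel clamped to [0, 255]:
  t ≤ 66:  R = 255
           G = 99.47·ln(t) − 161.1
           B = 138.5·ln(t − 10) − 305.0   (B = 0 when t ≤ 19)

At 2883 K (t = 28.83):
  B = 138.5·ln(28.83 − 10) − 305.0 = 138.5·ln 18.83 − 305.0 = 138.5·2.9355 − 305.0 = 101.560.
At 5718 K (t = 57.18):
  B = 138.5·ln(57.18 − 10) − 305.0 = 138.5·ln 47.18 − 305.0 = 138.5·3.8540 − 305.0 = 228.775.
Gain = 228.775 / 101.560 = 2.2526 → 2.253.

2.253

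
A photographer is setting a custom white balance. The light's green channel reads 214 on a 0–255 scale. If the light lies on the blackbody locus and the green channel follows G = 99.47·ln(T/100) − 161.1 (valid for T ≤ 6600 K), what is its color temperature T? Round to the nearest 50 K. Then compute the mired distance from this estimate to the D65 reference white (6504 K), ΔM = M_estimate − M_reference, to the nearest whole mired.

+76 mireds

ln t = (214 + 161.1) / 99.47 = 3.7710.
t = e^3.7710 = 43.423.
T = 100·t = 4342 K → 4350 K to the nearest 50 K.
M_estimate = 10⁶/4350 = 229.89; M_reference = 10⁶/6504 = 153.75.
ΔM = 229.89 − 153.75 = 76.13 → +76 mireds.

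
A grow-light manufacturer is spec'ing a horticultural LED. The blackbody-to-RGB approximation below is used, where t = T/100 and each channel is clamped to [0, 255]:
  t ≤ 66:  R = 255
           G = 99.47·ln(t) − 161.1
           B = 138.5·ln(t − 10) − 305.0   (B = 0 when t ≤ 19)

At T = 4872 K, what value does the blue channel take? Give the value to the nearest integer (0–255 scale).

t = 4872/100 = 48.72; the t ≤ 66 branch applies.
B = 138.5·ln(48.72 − 10) − 305.0 = 138.5·ln 38.72 − 305.0 = 138.5·3.6564 − 305.0 = 201.405.
Rounded: 201.

201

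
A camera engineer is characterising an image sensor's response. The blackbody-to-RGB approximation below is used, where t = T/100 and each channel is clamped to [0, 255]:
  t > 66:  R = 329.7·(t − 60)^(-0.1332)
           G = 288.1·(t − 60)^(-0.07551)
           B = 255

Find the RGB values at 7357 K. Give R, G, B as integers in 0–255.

t = 7357/100 = 73.57; the t > 66 branch applies.
R = 329.7·(73.57 − 60)^(-0.1332) = 329.7·13.57^(-0.1332) = 329.7·0.70655 = 232.948.
G = 288.1·(73.57 − 60)^(-0.07551) = 288.1·13.57^(-0.07551) = 288.1·0.82126 = 236.604.
B = 255 by definition for t > 66.
Rounded: (233, 237, 255).

R=233, G=237, B=255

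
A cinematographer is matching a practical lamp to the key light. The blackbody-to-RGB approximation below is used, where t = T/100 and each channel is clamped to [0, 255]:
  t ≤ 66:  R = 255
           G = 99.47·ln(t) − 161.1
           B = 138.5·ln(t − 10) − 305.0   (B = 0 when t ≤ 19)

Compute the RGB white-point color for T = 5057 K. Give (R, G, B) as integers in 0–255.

t = 5057/100 = 50.57; the t ≤ 66 branch applies.
R = 255 by definition for t ≤ 66.
G = 99.47·ln 50.57 − 161.1 = 99.47·3.9234 − 161.1 = 229.156.
B = 138.5·ln(50.57 − 10) − 305.0 = 138.5·ln 40.57 − 305.0 = 138.5·3.7030 − 305.0 = 207.869.
Rounded: (255, 229, 208).

(255, 229, 208)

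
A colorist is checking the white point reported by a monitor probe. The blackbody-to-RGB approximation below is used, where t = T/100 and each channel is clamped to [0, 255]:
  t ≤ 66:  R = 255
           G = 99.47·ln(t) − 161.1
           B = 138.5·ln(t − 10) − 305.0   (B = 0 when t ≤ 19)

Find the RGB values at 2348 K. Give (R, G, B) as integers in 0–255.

(255, 153, 55)

t = 2348/100 = 23.48; the t ≤ 66 branch applies.
R = 255 by definition for t ≤ 66.
G = 99.47·ln 23.48 − 161.1 = 99.47·3.1561 − 161.1 = 152.842.
B = 138.5·ln(23.48 − 10) − 305.0 = 138.5·ln 13.48 − 305.0 = 138.5·2.6012 − 305.0 = 55.267.
Rounded: (255, 153, 55).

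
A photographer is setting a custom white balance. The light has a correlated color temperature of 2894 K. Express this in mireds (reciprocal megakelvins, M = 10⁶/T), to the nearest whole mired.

M = 10⁶ / 2894 = 345.543 → 346 mireds.

346 mireds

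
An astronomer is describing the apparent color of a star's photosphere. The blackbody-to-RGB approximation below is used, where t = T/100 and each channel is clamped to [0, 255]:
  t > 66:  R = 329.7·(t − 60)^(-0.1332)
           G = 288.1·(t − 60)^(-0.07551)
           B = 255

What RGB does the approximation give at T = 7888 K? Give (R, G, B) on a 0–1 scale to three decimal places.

t = 7888/100 = 78.88; the t > 66 branch applies.
R = 329.7·(78.88 − 60)^(-0.1332) = 329.7·18.88^(-0.1332) = 329.7·0.67614 = 222.923.
G = 288.1·(78.88 − 60)^(-0.07551) = 288.1·18.88^(-0.07551) = 288.1·0.80103 = 230.777.
B = 255 by definition for t > 66.
Dividing each by 255: (0.8742, 0.9050, 1.0000) → (0.874, 0.905, 1.000).

(0.874, 0.905, 1.000)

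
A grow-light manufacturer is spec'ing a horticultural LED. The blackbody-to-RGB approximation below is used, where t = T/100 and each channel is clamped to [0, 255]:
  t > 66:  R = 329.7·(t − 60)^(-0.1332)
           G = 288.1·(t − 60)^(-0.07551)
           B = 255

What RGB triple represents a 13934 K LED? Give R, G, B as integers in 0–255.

R=184, G=207, B=255

t = 13934/100 = 139.34; the t > 66 branch applies.
R = 329.7·(139.34 − 60)^(-0.1332) = 329.7·79.34^(-0.1332) = 329.7·0.55845 = 184.122.
G = 288.1·(139.34 − 60)^(-0.07551) = 288.1·79.34^(-0.07551) = 288.1·0.71874 = 207.068.
B = 255 by definition for t > 66.
Rounded: (184, 207, 255).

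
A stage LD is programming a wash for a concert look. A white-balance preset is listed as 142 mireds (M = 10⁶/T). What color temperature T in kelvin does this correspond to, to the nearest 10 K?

7040 K

T = 10⁶ / 142 = 7042.25 K → 7040 K.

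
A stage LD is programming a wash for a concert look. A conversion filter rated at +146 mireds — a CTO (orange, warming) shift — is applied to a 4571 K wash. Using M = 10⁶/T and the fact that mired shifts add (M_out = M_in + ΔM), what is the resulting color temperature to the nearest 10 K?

M_in = 10⁶/4571 = 218.77 mireds.
M_out = 218.77 + (+146) = 364.77 mireds.
T_out = 10⁶/364.77 = 2741.4 K → 2740 K.

2740 K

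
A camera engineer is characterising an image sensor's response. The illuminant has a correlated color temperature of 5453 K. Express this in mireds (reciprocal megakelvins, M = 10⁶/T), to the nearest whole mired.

183 mireds

M = 10⁶ / 5453 = 183.385 → 183 mireds.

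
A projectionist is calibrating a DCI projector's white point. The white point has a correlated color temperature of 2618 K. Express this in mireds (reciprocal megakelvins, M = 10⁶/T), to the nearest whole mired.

382 mireds

M = 10⁶ / 2618 = 381.971 → 382 mireds.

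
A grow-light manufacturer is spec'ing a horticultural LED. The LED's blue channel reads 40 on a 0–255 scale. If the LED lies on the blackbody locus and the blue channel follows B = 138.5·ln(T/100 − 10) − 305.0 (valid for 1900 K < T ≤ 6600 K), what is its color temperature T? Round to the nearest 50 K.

2200 K

ln(t − 10) = (40 + 305.0) / 138.5 = 2.4910.
t − 10 = e^2.4910 = 12.073, so t = 22.073.
T = 100·t = 2207 K → 2200 K to the nearest 50 K.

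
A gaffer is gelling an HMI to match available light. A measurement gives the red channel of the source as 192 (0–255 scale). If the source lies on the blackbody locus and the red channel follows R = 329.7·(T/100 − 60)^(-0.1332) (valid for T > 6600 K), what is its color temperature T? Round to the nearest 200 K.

11800 K

(t − 60)^(-0.1332) = 192/329.7 = 0.58235.
t − 60 = 0.58235^(1/-0.1332) = 0.58235^(-7.508) = 57.929, so t = 117.929.
T = 100·t = 11793 K → 11800 K to the nearest 200 K.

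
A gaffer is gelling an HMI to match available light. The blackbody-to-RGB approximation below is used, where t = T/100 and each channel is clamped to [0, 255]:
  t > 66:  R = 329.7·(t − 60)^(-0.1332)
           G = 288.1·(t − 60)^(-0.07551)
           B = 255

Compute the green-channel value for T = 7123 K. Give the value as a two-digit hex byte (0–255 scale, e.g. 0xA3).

t = 7123/100 = 71.23; the t > 66 branch applies.
G = 288.1·(71.23 − 60)^(-0.07551) = 288.1·11.23^(-0.07551) = 288.1·0.83308 = 240.010.
Rounded: 240; in hex, 0xF0.

0xF0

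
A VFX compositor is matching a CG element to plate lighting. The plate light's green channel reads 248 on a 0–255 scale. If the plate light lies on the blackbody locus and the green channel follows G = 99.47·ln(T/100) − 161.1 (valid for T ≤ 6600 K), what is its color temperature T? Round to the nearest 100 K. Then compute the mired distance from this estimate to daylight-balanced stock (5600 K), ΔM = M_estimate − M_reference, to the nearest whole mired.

ln t = (248 + 161.1) / 99.47 = 4.1128.
t = e^4.1128 = 61.117.
T = 100·t = 6112 K → 6100 K to the nearest 100 K.
M_estimate = 10⁶/6100 = 163.93; M_reference = 10⁶/5600 = 178.57.
ΔM = 163.93 − 178.57 = -14.64 → -15 mireds.

-15 mireds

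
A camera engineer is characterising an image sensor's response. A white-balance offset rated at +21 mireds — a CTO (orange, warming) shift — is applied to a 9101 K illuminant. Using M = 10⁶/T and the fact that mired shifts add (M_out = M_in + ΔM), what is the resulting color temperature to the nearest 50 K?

M_in = 10⁶/9101 = 109.88 mireds.
M_out = 109.88 + (+21) = 130.88 mireds.
T_out = 10⁶/130.88 = 7640.7 K → 7650 K.

7650 K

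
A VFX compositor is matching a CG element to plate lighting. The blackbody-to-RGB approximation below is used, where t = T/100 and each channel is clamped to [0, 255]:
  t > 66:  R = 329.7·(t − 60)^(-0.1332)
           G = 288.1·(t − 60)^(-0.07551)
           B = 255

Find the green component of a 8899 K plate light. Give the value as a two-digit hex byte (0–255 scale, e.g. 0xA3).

t = 8899/100 = 88.99; the t > 66 branch applies.
G = 288.1·(88.99 − 60)^(-0.07551) = 288.1·28.99^(-0.07551) = 288.1·0.77551 = 223.424.
Rounded: 223; in hex, 0xDF.

0xDF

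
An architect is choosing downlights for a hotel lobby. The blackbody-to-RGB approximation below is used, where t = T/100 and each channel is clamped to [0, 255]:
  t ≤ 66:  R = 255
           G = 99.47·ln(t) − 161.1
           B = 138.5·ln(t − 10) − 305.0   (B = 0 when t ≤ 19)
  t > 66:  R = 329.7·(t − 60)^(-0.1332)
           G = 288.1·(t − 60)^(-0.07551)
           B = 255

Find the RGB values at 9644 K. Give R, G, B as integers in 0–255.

t = 9644/100 = 96.44; the t > 66 branch applies.
R = 329.7·(96.44 − 60)^(-0.1332) = 329.7·36.44^(-0.1332) = 329.7·0.61944 = 204.229.
G = 288.1·(96.44 − 60)^(-0.07551) = 288.1·36.44^(-0.07551) = 288.1·0.76223 = 219.598.
B = 255 by definition for t > 66.
Rounded: (204, 220, 255).

R=204, G=220, B=255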